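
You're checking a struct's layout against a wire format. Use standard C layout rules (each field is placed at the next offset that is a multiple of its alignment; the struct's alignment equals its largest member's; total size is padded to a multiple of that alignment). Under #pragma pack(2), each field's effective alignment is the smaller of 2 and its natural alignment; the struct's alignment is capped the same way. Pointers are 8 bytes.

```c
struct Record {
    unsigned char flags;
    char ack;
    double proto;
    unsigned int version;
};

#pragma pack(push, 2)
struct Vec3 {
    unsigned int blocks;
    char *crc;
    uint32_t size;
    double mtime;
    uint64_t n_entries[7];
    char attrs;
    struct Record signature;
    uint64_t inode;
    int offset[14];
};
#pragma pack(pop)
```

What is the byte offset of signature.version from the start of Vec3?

Record: @0: flags [1B, align 1] → 1; @1: ack [1B, align 1] → 2; +6 pad (align 8); @8: proto [8B, align 8] → 16; @16: version [4B, align 4] → 20; +4 tail pad (align 8); size 24, align 8
@0: blocks [4B, align 2] → 4
@4: crc [8B, align 2] → 12
@12: size [4B, align 2] → 16
@16: mtime [8B, align 2] → 24
@24: n_entries [56B, align 2] → 80
@80: attrs [1B, align 1] → 81
+1 pad (align 2)
@82: signature [24B, align 2] → 106
within Record: version at 16
82 + 16 = 98

98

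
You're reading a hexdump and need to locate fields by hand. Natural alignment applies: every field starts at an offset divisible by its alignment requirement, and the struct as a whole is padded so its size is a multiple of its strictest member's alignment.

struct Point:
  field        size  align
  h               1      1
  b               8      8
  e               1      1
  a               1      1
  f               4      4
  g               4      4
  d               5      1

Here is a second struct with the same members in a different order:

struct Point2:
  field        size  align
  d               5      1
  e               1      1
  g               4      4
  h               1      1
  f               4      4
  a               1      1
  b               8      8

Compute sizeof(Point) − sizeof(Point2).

8

0..1  h  (1B, 1-aligned)
1..8  -- padding (7B)
8..16  b  (8B, 8-aligned)
16..17  e  (1B, 1-aligned)
17..18  a  (1B, 1-aligned)
18..20  -- padding (2B)
20..24  f  (4B, 4-aligned)
24..28  g  (4B, 4-aligned)
28..33  d  (5B, 1-aligned)
33..40  -- tail padding (7B)
sizeof = 40, alignof = 8
— Point2 —
0..5  d  (5B, 1-aligned)
5..6  e  (1B, 1-aligned)
6..8  -- padding (2B)
8..12  g  (4B, 4-aligned)
12..13  h  (1B, 1-aligned)
13..16  -- padding (3B)
16..20  f  (4B, 4-aligned)
20..21  a  (1B, 1-aligned)
21..24  -- padding (3B)
24..32  b  (8B, 8-aligned)
sizeof = 32, alignof = 8
40 − 32 = 8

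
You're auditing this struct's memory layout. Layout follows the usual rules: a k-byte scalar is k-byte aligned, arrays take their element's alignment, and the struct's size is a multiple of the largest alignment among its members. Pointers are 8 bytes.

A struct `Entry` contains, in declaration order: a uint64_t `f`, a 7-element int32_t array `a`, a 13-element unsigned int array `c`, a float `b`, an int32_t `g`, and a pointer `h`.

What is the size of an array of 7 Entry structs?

0..8  f  (8B, 8-aligned)
8..36  a  (28B, 4-aligned)
36..88  c  (52B, 4-aligned)
88..92  b  (4B, 4-aligned)
92..96  g  (4B, 4-aligned)
96..104  h  (8B, 8-aligned)
sizeof = 104, alignof = 8
array of 7: 7 × 104 = 728

728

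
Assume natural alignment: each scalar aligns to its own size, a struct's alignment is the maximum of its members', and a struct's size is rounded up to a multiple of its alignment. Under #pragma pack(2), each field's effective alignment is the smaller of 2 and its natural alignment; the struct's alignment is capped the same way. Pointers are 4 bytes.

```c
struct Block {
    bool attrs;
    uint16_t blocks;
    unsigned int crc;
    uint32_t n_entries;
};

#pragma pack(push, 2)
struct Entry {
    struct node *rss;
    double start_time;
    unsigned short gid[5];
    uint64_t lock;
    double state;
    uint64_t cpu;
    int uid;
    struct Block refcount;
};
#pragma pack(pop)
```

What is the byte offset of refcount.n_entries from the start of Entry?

58

Block: 0..1  attrs  (1B, 1-aligned); 1..2  -- padding (1B); 2..4  blocks  (2B, 2-aligned); 4..8  crc  (4B, 4-aligned); 8..12  n_entries  (4B, 4-aligned); sizeof = 12, alignof = 4
0..4  rss  (4B, 2-aligned)
4..12  start_time  (8B, 2-aligned)
12..22  gid  (10B, 2-aligned)
22..30  lock  (8B, 2-aligned)
30..38  state  (8B, 2-aligned)
38..46  cpu  (8B, 2-aligned)
46..50  uid  (4B, 2-aligned)
50..62  refcount  (12B, 2-aligned)
within Block: n_entries at 8
50 + 8 = 58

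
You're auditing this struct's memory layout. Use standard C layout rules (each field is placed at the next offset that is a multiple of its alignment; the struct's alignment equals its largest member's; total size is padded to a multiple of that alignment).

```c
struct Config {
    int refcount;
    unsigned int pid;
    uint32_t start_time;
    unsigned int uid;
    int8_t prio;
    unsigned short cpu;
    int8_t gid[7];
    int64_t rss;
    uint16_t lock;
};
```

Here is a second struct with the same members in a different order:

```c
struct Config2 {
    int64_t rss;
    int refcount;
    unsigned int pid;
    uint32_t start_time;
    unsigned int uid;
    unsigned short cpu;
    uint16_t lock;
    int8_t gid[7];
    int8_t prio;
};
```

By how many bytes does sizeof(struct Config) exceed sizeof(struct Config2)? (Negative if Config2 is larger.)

@0: refcount [4B, align 4] → 4
@4: pid [4B, align 4] → 8
@8: start_time [4B, align 4] → 12
@12: uid [4B, align 4] → 16
@16: prio [1B, align 1] → 17
+1 pad (align 2)
@18: cpu [2B, align 2] → 20
@20: gid [7B, align 1] → 27
+5 pad (align 8)
@32: rss [8B, align 8] → 40
@40: lock [2B, align 2] → 42
+6 tail pad (align 8)
size 48, align 8
— Config2 —
@0: rss [8B, align 8] → 8
@8: refcount [4B, align 4] → 12
@12: pid [4B, align 4] → 16
@16: start_time [4B, align 4] → 20
@20: uid [4B, align 4] → 24
@24: cpu [2B, align 2] → 26
@26: lock [2B, align 2] → 28
@28: gid [7B, align 1] → 35
@35: prio [1B, align 1] → 36
+4 tail pad (align 8)
size 40, align 8
48 − 40 = 8

8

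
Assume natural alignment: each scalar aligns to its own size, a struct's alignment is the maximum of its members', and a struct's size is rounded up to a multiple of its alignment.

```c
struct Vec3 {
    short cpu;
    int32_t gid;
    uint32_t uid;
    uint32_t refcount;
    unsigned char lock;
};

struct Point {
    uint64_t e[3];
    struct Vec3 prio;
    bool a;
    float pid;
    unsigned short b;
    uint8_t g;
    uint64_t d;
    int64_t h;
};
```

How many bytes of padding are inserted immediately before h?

Vec3: 0..2  cpu  (2B, 2-aligned); 2..4  -- padding (2B); 4..8  gid  (4B, 4-aligned); 8..12  uid  (4B, 4-aligned); 12..16  refcount  (4B, 4-aligned); 16..17  lock  (1B, 1-aligned); 17..20  -- tail padding (3B); sizeof = 20, alignof = 4
0..24  e  (24B, 8-aligned)
24..44  prio  (20B, 4-aligned)
44..45  a  (1B, 1-aligned)
45..48  -- padding (3B)
48..52  pid  (4B, 4-aligned)
52..54  b  (2B, 2-aligned)
54..55  g  (1B, 1-aligned)
55..56  -- padding (1B)
56..64  d  (8B, 8-aligned)
64..72  h  (8B, 8-aligned)

0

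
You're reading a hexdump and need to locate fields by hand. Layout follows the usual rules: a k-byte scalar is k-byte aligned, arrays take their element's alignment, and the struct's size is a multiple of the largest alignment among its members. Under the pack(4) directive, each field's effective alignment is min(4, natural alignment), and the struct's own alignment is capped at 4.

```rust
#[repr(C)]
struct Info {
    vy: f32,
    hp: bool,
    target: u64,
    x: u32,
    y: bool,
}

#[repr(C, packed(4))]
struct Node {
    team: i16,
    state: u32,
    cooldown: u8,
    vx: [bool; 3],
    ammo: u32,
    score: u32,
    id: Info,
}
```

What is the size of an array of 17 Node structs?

Info: vy at 0 (size 4, align 4) → ends 4; hp at 4 (size 1, align 1) → ends 5; pad 3 to align 8 for target; target at 8 (size 8, align 8) → ends 16; x at 16 (size 4, align 4) → ends 20; y at 20 (size 1, align 1) → ends 21; tail pad 3 to reach multiple of 8; total 24 bytes, alignment 8
team at 0 (size 2, align 2) → ends 2
pad 2 to align 4 for state
state at 4 (size 4, align 4) → ends 8
cooldown at 8 (size 1, align 1) → ends 9
vx at 9 (size 3, align 1) → ends 12
ammo at 12 (size 4, align 4) → ends 16
score at 16 (size 4, align 4) → ends 20
id at 20 (size 24, align 4) → ends 44
total 44 bytes, alignment 4
array of 17: 17 × 44 = 748

748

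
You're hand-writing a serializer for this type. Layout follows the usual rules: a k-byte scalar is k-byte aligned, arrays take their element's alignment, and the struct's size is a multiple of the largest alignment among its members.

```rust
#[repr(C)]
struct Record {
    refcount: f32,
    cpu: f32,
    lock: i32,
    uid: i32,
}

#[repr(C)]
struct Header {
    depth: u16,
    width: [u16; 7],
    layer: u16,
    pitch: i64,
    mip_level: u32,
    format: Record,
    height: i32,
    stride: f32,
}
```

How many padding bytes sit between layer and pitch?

6

Record: @0: refcount [4B, align 4] → 4; @4: cpu [4B, align 4] → 8; @8: lock [4B, align 4] → 12; @12: uid [4B, align 4] → 16; size 16, align 4
@0: depth [2B, align 2] → 2
@2: width [14B, align 2] → 16
@16: layer [2B, align 2] → 18
+6 pad (align 8)
@24: pitch [8B, align 8] → 32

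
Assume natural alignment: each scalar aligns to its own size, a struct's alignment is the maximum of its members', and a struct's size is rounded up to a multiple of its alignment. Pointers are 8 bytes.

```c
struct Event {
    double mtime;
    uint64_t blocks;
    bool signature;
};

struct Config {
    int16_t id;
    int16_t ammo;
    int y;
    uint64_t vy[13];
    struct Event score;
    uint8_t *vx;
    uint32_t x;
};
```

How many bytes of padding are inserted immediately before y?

0

Event: 0..8  mtime  (8B, 8-aligned); 8..16  blocks  (8B, 8-aligned); 16..17  signature  (1B, 1-aligned); 17..24  -- tail padding (7B); sizeof = 24, alignof = 8
0..2  id  (2B, 2-aligned)
2..4  ammo  (2B, 2-aligned)
4..8  y  (4B, 4-aligned)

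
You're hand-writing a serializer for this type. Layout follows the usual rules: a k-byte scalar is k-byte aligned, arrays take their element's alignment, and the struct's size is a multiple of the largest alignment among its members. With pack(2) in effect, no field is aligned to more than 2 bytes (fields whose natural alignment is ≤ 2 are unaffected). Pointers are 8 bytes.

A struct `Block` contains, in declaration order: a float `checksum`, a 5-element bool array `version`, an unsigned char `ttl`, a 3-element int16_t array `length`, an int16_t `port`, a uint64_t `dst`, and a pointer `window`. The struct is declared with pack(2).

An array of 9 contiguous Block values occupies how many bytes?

@0: checksum [4B, align 2] → 4
@4: version [5B, align 1] → 9
@9: ttl [1B, align 1] → 10
@10: length [6B, align 2] → 16
@16: port [2B, align 2] → 18
@18: dst [8B, align 2] → 26
@26: window [8B, align 2] → 34
size 34, align 2
array of 9: 9 × 34 = 306

306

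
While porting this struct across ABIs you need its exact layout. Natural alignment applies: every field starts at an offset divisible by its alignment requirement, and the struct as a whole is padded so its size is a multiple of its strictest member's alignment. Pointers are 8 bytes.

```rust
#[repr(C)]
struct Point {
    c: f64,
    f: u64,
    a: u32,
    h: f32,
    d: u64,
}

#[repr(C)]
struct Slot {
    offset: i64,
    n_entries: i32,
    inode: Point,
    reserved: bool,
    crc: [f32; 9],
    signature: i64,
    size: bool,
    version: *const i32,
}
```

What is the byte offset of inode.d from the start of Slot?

40

Point: 0..8  c  (8B, 8-aligned); 8..16  f  (8B, 8-aligned); 16..20  a  (4B, 4-aligned); 20..24  h  (4B, 4-aligned); 24..32  d  (8B, 8-aligned); sizeof = 32, alignof = 8
0..8  offset  (8B, 8-aligned)
8..12  n_entries  (4B, 4-aligned)
12..16  -- padding (4B)
16..48  inode  (32B, 8-aligned)
within Point: d at 24
16 + 24 = 40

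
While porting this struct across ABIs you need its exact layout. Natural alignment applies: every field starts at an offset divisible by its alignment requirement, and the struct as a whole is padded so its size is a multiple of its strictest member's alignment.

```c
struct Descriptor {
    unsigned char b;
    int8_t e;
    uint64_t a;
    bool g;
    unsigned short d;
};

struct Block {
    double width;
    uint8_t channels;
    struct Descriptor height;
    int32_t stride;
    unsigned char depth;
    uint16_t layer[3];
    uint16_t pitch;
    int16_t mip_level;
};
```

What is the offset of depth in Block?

Descriptor: b at 0 (size 1, align 1) → ends 1; e at 1 (size 1, align 1) → ends 2; pad 6 to align 8 for a; a at 8 (size 8, align 8) → ends 16; g at 16 (size 1, align 1) → ends 17; pad 1 to align 2 for d; d at 18 (size 2, align 2) → ends 20; tail pad 4 to reach multiple of 8; total 24 bytes, alignment 8
width at 0 (size 8, align 8) → ends 8
channels at 8 (size 1, align 1) → ends 9
pad 7 to align 8 for height
height at 16 (size 24, align 8) → ends 40
stride at 40 (size 4, align 4) → ends 44
depth at 44 (size 1, align 1) → ends 45

44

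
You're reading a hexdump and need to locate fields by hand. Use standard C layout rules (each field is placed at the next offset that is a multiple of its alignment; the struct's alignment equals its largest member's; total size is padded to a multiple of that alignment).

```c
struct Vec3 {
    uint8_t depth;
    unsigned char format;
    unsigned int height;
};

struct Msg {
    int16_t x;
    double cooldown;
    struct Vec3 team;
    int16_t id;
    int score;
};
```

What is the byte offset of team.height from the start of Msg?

Vec3: depth at 0 (size 1, align 1) → ends 1; format at 1 (size 1, align 1) → ends 2; pad 2 to align 4 for height; height at 4 (size 4, align 4) → ends 8; total 8 bytes, alignment 4
x at 0 (size 2, align 2) → ends 2
pad 6 to align 8 for cooldown
cooldown at 8 (size 8, align 8) → ends 16
team at 16 (size 8, align 4) → ends 24
within Vec3: height at 4
16 + 4 = 20

20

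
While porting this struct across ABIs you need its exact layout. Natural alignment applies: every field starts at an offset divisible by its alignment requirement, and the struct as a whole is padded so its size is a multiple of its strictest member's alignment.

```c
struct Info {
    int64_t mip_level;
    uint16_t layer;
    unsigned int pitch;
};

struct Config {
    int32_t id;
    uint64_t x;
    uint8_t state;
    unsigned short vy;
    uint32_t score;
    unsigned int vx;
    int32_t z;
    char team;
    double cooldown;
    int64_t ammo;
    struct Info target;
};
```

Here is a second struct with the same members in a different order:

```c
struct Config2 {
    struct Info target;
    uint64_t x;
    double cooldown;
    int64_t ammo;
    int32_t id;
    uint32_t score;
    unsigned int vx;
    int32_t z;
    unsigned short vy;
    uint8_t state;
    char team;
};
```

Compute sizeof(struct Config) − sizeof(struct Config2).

8

Info: @0: mip_level [8B, align 8] → 8; @8: layer [2B, align 2] → 10; +2 pad (align 4); @12: pitch [4B, align 4] → 16; size 16, align 8
@0: id [4B, align 4] → 4
+4 pad (align 8)
@8: x [8B, align 8] → 16
@16: state [1B, align 1] → 17
+1 pad (align 2)
@18: vy [2B, align 2] → 20
@20: score [4B, align 4] → 24
@24: vx [4B, align 4] → 28
@28: z [4B, align 4] → 32
@32: team [1B, align 1] → 33
+7 pad (align 8)
@40: cooldown [8B, align 8] → 48
@48: ammo [8B, align 8] → 56
@56: target [16B, align 8] → 72
size 72, align 8
— Config2 —
@0: target [16B, align 8] → 16
@16: x [8B, align 8] → 24
@24: cooldown [8B, align 8] → 32
@32: ammo [8B, align 8] → 40
@40: id [4B, align 4] → 44
@44: score [4B, align 4] → 48
@48: vx [4B, align 4] → 52
@52: z [4B, align 4] → 56
@56: vy [2B, align 2] → 58
@58: state [1B, align 1] → 59
@59: team [1B, align 1] → 60
+4 tail pad (align 8)
size 64, align 8
72 − 64 = 8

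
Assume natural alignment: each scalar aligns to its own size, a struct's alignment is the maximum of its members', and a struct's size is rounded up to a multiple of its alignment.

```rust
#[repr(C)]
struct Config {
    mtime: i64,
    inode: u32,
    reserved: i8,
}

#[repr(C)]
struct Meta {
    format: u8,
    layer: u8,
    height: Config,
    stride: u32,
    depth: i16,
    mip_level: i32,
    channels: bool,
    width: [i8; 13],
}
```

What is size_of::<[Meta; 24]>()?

1344

Config: mtime at 0 (size 8, align 8) → ends 8; inode at 8 (size 4, align 4) → ends 12; reserved at 12 (size 1, align 1) → ends 13; tail pad 3 to reach multiple of 8; total 16 bytes, alignment 8
format at 0 (size 1, align 1) → ends 1
layer at 1 (size 1, align 1) → ends 2
pad 6 to align 8 for height
height at 8 (size 16, align 8) → ends 24
stride at 24 (size 4, align 4) → ends 28
depth at 28 (size 2, align 2) → ends 30
pad 2 to align 4 for mip_level
mip_level at 32 (size 4, align 4) → ends 36
channels at 36 (size 1, align 1) → ends 37
width at 37 (size 13, align 1) → ends 50
tail pad 6 to reach multiple of 8
total 56 bytes, alignment 8
array of 24: 24 × 56 = 1344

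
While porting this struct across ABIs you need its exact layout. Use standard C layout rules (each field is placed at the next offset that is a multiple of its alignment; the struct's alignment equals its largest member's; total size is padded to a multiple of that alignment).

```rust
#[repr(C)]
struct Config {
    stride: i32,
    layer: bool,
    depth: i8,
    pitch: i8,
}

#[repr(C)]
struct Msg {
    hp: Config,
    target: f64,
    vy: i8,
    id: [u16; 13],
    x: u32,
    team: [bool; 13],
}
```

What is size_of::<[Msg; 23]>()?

1472

Config: @0: stride [4B, align 4] → 4; @4: layer [1B, align 1] → 5; @5: depth [1B, align 1] → 6; @6: pitch [1B, align 1] → 7; +1 tail pad (align 4); size 8, align 4
@0: hp [8B, align 4] → 8
@8: target [8B, align 8] → 16
@16: vy [1B, align 1] → 17
+1 pad (align 2)
@18: id [26B, align 2] → 44
@44: x [4B, align 4] → 48
@48: team [13B, align 1] → 61
+3 tail pad (align 8)
size 64, align 8
array of 23: 23 × 64 = 1472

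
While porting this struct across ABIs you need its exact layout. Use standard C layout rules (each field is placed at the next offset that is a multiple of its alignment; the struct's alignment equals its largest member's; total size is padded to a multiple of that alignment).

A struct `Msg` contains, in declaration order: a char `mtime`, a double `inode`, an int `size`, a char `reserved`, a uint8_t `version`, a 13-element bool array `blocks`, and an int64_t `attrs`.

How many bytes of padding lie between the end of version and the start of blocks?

0..1  mtime  (1B, 1-aligned)
1..8  -- padding (7B)
8..16  inode  (8B, 8-aligned)
16..20  size  (4B, 4-aligned)
20..21  reserved  (1B, 1-aligned)
21..22  version  (1B, 1-aligned)
22..35  blocks  (13B, 1-aligned)

0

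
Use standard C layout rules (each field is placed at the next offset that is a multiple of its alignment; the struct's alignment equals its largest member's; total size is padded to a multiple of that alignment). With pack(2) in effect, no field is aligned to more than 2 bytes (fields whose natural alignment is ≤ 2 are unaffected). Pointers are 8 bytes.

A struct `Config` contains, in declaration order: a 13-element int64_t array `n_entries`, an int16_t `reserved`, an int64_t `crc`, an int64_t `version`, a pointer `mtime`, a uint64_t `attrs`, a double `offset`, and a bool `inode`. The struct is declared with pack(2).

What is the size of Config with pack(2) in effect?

@0: n_entries [104B, align 2] → 104
@104: reserved [2B, align 2] → 106
@106: crc [8B, align 2] → 114
@114: version [8B, align 2] → 122
@122: mtime [8B, align 2] → 130
@130: attrs [8B, align 2] → 138
@138: offset [8B, align 2] → 146
@146: inode [1B, align 1] → 147
+1 tail pad (align 2)
size 148, align 2

148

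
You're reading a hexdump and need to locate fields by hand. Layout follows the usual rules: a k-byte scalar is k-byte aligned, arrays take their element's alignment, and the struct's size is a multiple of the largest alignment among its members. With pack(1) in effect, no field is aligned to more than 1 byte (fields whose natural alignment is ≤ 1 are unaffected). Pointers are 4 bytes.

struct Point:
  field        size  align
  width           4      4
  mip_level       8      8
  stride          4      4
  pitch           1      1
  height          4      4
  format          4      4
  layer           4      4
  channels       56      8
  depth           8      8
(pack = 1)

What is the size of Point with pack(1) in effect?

0..4  width  (4B, 1-aligned)
4..12  mip_level  (8B, 1-aligned)
12..16  stride  (4B, 1-aligned)
16..17  pitch  (1B, 1-aligned)
17..21  height  (4B, 1-aligned)
21..25  format  (4B, 1-aligned)
25..29  layer  (4B, 1-aligned)
29..85  channels  (56B, 1-aligned)
85..93  depth  (8B, 1-aligned)
sizeof = 93, alignof = 1

93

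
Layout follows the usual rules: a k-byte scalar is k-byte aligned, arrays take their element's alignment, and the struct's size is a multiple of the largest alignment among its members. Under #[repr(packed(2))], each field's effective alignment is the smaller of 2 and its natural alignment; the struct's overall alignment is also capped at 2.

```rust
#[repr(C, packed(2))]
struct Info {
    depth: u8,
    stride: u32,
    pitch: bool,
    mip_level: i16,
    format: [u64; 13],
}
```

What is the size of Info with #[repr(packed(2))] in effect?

0..1  depth  (1B, 1-aligned)
1..2  -- padding (1B)
2..6  stride  (4B, 2-aligned)
6..7  pitch  (1B, 1-aligned)
7..8  -- padding (1B)
8..10  mip_level  (2B, 2-aligned)
10..114  format  (104B, 2-aligned)
sizeof = 114, alignof = 2

114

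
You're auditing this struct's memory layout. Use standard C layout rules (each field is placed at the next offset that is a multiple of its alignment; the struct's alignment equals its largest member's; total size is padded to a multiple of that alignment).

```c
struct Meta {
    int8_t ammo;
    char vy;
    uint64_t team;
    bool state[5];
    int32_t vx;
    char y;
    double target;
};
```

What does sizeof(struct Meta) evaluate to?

40 bytes

@0: ammo [1B, align 1] → 1
@1: vy [1B, align 1] → 2
+6 pad (align 8)
@8: team [8B, align 8] → 16
@16: state [5B, align 1] → 21
+3 pad (align 4)
@24: vx [4B, align 4] → 28
@28: y [1B, align 1] → 29
+3 pad (align 8)
@32: target [8B, align 8] → 40
size 40, align 8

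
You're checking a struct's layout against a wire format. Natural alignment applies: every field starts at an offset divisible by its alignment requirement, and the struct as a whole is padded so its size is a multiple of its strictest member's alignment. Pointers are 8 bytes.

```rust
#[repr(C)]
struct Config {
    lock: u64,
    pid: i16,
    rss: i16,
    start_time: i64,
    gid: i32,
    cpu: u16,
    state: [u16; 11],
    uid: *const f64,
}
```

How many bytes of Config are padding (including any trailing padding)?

8

@0: lock [8B, align 8] → 8
@8: pid [2B, align 2] → 10
@10: rss [2B, align 2] → 12
+4 pad (align 8)
@16: start_time [8B, align 8] → 24
@24: gid [4B, align 4] → 28
@28: cpu [2B, align 2] → 30
@30: state [22B, align 2] → 52
+4 pad (align 8)
@56: uid [8B, align 8] → 64
size 64, align 8
data bytes 56, size 64 → padding 8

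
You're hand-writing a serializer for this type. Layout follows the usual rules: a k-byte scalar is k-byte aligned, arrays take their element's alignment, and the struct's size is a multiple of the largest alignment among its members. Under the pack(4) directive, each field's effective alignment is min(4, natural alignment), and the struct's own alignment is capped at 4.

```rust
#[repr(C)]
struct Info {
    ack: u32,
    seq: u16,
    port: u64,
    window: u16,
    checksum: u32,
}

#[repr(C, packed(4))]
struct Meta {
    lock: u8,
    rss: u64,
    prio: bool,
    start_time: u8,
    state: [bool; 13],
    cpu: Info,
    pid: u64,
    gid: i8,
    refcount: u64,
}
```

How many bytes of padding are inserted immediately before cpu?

Info: 0..4  ack  (4B, 4-aligned); 4..6  seq  (2B, 2-aligned); 6..8  -- padding (2B); 8..16  port  (8B, 8-aligned); 16..18  window  (2B, 2-aligned); 18..20  -- padding (2B); 20..24  checksum  (4B, 4-aligned); sizeof = 24, alignof = 8
0..1  lock  (1B, 1-aligned)
1..4  -- padding (3B)
4..12  rss  (8B, 4-aligned)
12..13  prio  (1B, 1-aligned)
13..14  start_time  (1B, 1-aligned)
14..27  state  (13B, 1-aligned)
27..28  -- padding (1B)
28..52  cpu  (24B, 4-aligned)

1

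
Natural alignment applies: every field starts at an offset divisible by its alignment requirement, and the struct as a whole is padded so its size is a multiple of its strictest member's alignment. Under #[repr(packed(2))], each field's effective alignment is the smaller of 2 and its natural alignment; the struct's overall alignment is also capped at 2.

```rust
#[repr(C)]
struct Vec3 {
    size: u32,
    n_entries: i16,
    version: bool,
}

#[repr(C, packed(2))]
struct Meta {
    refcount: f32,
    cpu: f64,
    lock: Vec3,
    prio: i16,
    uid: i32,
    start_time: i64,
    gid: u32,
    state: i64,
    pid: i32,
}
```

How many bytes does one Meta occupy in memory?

Vec3: @0: size [4B, align 4] → 4; @4: n_entries [2B, align 2] → 6; @6: version [1B, align 1] → 7; +1 tail pad (align 4); size 8, align 4
@0: refcount [4B, align 2] → 4
@4: cpu [8B, align 2] → 12
@12: lock [8B, align 2] → 20
@20: prio [2B, align 2] → 22
@22: uid [4B, align 2] → 26
@26: start_time [8B, align 2] → 34
@34: gid [4B, align 2] → 38
@38: state [8B, align 2] → 46
@46: pid [4B, align 2] → 50
size 50, align 2

50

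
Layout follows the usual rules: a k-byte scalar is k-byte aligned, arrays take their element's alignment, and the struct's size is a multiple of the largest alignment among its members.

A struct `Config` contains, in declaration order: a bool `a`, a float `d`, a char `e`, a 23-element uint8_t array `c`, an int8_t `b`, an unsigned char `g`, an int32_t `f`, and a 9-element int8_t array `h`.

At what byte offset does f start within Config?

0..1  a  (1B, 1-aligned)
1..4  -- padding (3B)
4..8  d  (4B, 4-aligned)
8..9  e  (1B, 1-aligned)
9..32  c  (23B, 1-aligned)
32..33  b  (1B, 1-aligned)
33..34  g  (1B, 1-aligned)
34..36  -- padding (2B)
36..40  f  (4B, 4-aligned)

36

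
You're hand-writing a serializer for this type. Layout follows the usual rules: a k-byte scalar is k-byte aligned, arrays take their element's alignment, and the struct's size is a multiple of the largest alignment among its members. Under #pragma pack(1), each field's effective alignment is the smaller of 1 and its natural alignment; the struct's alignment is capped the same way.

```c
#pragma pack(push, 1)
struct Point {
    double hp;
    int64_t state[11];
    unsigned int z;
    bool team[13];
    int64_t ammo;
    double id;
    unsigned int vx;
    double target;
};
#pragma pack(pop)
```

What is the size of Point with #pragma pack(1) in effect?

hp at 0 (size 8, align 1) → ends 8
state at 8 (size 88, align 1) → ends 96
z at 96 (size 4, align 1) → ends 100
team at 100 (size 13, align 1) → ends 113
ammo at 113 (size 8, align 1) → ends 121
id at 121 (size 8, align 1) → ends 129
vx at 129 (size 4, align 1) → ends 133
target at 133 (size 8, align 1) → ends 141
total 141 bytes, alignment 1

141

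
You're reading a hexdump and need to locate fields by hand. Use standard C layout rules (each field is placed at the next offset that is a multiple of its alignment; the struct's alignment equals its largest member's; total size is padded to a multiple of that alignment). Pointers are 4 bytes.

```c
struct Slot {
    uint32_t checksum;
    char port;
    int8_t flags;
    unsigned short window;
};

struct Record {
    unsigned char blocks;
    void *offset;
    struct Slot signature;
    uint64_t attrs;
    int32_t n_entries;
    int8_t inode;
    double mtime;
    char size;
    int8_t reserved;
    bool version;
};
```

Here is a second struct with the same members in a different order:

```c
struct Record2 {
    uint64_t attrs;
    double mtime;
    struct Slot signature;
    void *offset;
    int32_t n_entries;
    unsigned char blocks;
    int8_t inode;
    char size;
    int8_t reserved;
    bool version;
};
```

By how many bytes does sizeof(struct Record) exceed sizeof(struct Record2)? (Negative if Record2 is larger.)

Slot: @0: checksum [4B, align 4] → 4; @4: port [1B, align 1] → 5; @5: flags [1B, align 1] → 6; @6: window [2B, align 2] → 8; size 8, align 4
@0: blocks [1B, align 1] → 1
+3 pad (align 4)
@4: offset [4B, align 4] → 8
@8: signature [8B, align 4] → 16
@16: attrs [8B, align 8] → 24
@24: n_entries [4B, align 4] → 28
@28: inode [1B, align 1] → 29
+3 pad (align 8)
@32: mtime [8B, align 8] → 40
@40: size [1B, align 1] → 41
@41: reserved [1B, align 1] → 42
@42: version [1B, align 1] → 43
+5 tail pad (align 8)
size 48, align 8
— Record2 —
@0: attrs [8B, align 8] → 8
@8: mtime [8B, align 8] → 16
@16: signature [8B, align 4] → 24
@24: offset [4B, align 4] → 28
@28: n_entries [4B, align 4] → 32
@32: blocks [1B, align 1] → 33
@33: inode [1B, align 1] → 34
@34: size [1B, align 1] → 35
@35: reserved [1B, align 1] → 36
@36: version [1B, align 1] → 37
+3 tail pad (align 8)
size 40, align 8
48 − 40 = 8

8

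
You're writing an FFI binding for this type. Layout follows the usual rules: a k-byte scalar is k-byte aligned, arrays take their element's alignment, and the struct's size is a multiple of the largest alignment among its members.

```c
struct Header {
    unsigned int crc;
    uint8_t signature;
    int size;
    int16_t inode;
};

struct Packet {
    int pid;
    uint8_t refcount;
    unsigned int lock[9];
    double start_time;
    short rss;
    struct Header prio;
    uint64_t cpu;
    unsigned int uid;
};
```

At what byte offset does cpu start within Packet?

Header: crc at 0 (size 4, align 4) → ends 4; signature at 4 (size 1, align 1) → ends 5; pad 3 to align 4 for size; size at 8 (size 4, align 4) → ends 12; inode at 12 (size 2, align 2) → ends 14; tail pad 2 to reach multiple of 4; total 16 bytes, alignment 4
pid at 0 (size 4, align 4) → ends 4
refcount at 4 (size 1, align 1) → ends 5
pad 3 to align 4 for lock
lock at 8 (size 36, align 4) → ends 44
pad 4 to align 8 for start_time
start_time at 48 (size 8, align 8) → ends 56
rss at 56 (size 2, align 2) → ends 58
pad 2 to align 4 for prio
prio at 60 (size 16, align 4) → ends 76
pad 4 to align 8 for cpu
cpu at 80 (size 8, align 8) → ends 88

80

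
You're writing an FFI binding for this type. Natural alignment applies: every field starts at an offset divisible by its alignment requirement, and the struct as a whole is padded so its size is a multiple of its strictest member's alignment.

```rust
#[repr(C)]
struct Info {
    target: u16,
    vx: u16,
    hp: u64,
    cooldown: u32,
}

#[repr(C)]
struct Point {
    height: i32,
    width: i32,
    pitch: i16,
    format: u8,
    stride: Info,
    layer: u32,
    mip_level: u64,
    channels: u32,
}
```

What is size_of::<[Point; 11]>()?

704

Info: 0..2  target  (2B, 2-aligned); 2..4  vx  (2B, 2-aligned); 4..8  -- padding (4B); 8..16  hp  (8B, 8-aligned); 16..20  cooldown  (4B, 4-aligned); 20..24  -- tail padding (4B); sizeof = 24, alignof = 8
0..4  height  (4B, 4-aligned)
4..8  width  (4B, 4-aligned)
8..10  pitch  (2B, 2-aligned)
10..11  format  (1B, 1-aligned)
11..16  -- padding (5B)
16..40  stride  (24B, 8-aligned)
40..44  layer  (4B, 4-aligned)
44..48  -- padding (4B)
48..56  mip_level  (8B, 8-aligned)
56..60  channels  (4B, 4-aligned)
60..64  -- tail padding (4B)
sizeof = 64, alignof = 8
array of 11: 11 × 64 = 704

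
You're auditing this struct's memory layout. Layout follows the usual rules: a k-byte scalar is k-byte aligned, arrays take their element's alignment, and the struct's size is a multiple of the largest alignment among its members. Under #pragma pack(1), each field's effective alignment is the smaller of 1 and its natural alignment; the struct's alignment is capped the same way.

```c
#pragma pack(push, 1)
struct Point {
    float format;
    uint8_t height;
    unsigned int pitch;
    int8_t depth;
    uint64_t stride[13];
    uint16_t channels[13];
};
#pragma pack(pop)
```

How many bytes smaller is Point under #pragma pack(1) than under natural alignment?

12

natural layout:
  @0: format [4B, align 4] → 4
  @4: height [1B, align 1] → 5
  +3 pad (align 4)
  @8: pitch [4B, align 4] → 12
  @12: depth [1B, align 1] → 13
  +3 pad (align 8)
  @16: stride [104B, align 8] → 120
  @120: channels [26B, align 2] → 146
  +6 tail pad (align 8)
  size 152, align 8
packed(1) layout:
  @0: format [4B, align 1] → 4
  @4: height [1B, align 1] → 5
  @5: pitch [4B, align 1] → 9
  @9: depth [1B, align 1] → 10
  @10: stride [104B, align 1] → 114
  @114: channels [26B, align 1] → 140
  size 140, align 1
152 − 140 = 12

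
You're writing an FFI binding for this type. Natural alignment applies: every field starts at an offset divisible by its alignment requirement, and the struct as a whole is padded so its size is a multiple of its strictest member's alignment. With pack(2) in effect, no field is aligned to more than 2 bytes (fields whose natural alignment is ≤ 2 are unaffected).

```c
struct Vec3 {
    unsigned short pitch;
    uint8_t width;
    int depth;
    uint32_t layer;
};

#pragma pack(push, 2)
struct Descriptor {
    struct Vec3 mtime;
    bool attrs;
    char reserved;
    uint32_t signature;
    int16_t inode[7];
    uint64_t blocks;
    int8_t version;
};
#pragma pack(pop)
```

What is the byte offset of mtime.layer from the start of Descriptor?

Vec3: @0: pitch [2B, align 2] → 2; @2: width [1B, align 1] → 3; +1 pad (align 4); @4: depth [4B, align 4] → 8; @8: layer [4B, align 4] → 12; size 12, align 4
@0: mtime [12B, align 2] → 12
within Vec3: layer at 8
0 + 8 = 8

8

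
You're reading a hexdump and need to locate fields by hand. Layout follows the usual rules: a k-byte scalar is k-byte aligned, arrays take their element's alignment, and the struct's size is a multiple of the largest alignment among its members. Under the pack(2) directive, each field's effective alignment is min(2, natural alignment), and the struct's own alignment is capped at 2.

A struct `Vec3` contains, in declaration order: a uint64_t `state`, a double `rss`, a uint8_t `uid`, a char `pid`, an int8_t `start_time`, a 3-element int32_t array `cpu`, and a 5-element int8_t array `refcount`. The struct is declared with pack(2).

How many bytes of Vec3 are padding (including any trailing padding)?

state at 0 (size 8, align 2) → ends 8
rss at 8 (size 8, align 2) → ends 16
uid at 16 (size 1, align 1) → ends 17
pid at 17 (size 1, align 1) → ends 18
start_time at 18 (size 1, align 1) → ends 19
pad 1 to align 2 for cpu
cpu at 20 (size 12, align 2) → ends 32
refcount at 32 (size 5, align 1) → ends 37
tail pad 1 to reach multiple of 2
total 38 bytes, alignment 2
data bytes 36, size 38 → padding 2

2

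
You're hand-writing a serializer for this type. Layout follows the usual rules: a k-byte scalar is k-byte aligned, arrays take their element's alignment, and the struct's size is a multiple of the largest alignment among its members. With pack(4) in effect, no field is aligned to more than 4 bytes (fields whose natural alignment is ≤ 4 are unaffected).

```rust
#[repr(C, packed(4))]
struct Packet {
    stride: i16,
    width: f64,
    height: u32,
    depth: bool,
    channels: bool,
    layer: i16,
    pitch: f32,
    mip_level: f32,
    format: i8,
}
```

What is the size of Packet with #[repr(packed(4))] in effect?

32

0..2  stride  (2B, 2-aligned)
2..4  -- padding (2B)
4..12  width  (8B, 4-aligned)
12..16  height  (4B, 4-aligned)
16..17  depth  (1B, 1-aligned)
17..18  channels  (1B, 1-aligned)
18..20  layer  (2B, 2-aligned)
20..24  pitch  (4B, 4-aligned)
24..28  mip_level  (4B, 4-aligned)
28..29  format  (1B, 1-aligned)
29..32  -- tail padding (3B)
sizeof = 32, alignof = 4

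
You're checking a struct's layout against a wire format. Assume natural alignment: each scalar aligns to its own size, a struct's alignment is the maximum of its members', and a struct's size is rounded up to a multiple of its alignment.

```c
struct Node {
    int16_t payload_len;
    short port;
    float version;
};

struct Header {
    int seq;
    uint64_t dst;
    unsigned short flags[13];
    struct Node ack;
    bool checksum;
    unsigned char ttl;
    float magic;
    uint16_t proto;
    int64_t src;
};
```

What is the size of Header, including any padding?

72

Node: 0..2  payload_len  (2B, 2-aligned); 2..4  port  (2B, 2-aligned); 4..8  version  (4B, 4-aligned); sizeof = 8, alignof = 4
0..4  seq  (4B, 4-aligned)
4..8  -- padding (4B)
8..16  dst  (8B, 8-aligned)
16..42  flags  (26B, 2-aligned)
42..44  -- padding (2B)
44..52  ack  (8B, 4-aligned)
52..53  checksum  (1B, 1-aligned)
53..54  ttl  (1B, 1-aligned)
54..56  -- padding (2B)
56..60  magic  (4B, 4-aligned)
60..62  proto  (2B, 2-aligned)
62..64  -- padding (2B)
64..72  src  (8B, 8-aligned)
sizeof = 72, alignof = 8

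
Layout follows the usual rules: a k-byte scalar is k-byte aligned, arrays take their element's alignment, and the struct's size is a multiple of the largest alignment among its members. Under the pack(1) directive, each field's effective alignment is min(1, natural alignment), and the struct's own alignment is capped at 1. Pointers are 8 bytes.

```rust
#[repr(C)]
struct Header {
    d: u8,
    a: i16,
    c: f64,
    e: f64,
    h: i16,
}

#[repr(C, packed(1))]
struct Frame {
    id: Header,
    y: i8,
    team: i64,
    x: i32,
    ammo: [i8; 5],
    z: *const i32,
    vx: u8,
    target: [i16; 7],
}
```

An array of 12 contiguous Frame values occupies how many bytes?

876

Header: @0: d [1B, align 1] → 1; +1 pad (align 2); @2: a [2B, align 2] → 4; +4 pad (align 8); @8: c [8B, align 8] → 16; @16: e [8B, align 8] → 24; @24: h [2B, align 2] → 26; +6 tail pad (align 8); size 32, align 8
@0: id [32B, align 1] → 32
@32: y [1B, align 1] → 33
@33: team [8B, align 1] → 41
@41: x [4B, align 1] → 45
@45: ammo [5B, align 1] → 50
@50: z [8B, align 1] → 58
@58: vx [1B, align 1] → 59
@59: target [14B, align 1] → 73
size 73, align 1
array of 12: 12 × 73 = 876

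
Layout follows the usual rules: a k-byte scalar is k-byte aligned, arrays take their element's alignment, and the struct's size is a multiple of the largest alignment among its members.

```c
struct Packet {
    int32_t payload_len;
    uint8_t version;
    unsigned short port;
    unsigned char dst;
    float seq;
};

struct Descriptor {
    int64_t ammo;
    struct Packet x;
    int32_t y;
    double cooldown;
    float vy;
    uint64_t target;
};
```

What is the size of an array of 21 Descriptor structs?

1176

Packet: @0: payload_len [4B, align 4] → 4; @4: version [1B, align 1] → 5; +1 pad (align 2); @6: port [2B, align 2] → 8; @8: dst [1B, align 1] → 9; +3 pad (align 4); @12: seq [4B, align 4] → 16; size 16, align 4
@0: ammo [8B, align 8] → 8
@8: x [16B, align 4] → 24
@24: y [4B, align 4] → 28
+4 pad (align 8)
@32: cooldown [8B, align 8] → 40
@40: vy [4B, align 4] → 44
+4 pad (align 8)
@48: target [8B, align 8] → 56
size 56, align 8
array of 21: 21 × 56 = 1176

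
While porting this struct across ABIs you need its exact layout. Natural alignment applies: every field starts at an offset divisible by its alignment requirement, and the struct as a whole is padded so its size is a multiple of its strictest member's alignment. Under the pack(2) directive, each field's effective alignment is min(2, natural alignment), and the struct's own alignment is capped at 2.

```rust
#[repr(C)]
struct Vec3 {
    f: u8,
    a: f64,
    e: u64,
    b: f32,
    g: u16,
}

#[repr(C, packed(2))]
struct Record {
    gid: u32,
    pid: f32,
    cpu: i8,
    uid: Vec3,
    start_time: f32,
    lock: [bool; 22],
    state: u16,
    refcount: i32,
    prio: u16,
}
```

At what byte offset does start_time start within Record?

Vec3: 0..1  f  (1B, 1-aligned); 1..8  -- padding (7B); 8..16  a  (8B, 8-aligned); 16..24  e  (8B, 8-aligned); 24..28  b  (4B, 4-aligned); 28..30  g  (2B, 2-aligned); 30..32  -- tail padding (2B); sizeof = 32, alignof = 8
0..4  gid  (4B, 2-aligned)
4..8  pid  (4B, 2-aligned)
8..9  cpu  (1B, 1-aligned)
9..10  -- padding (1B)
10..42  uid  (32B, 2-aligned)
42..46  start_time  (4B, 2-aligned)

42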